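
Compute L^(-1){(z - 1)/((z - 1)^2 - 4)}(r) exp(r)*cosh(2*r)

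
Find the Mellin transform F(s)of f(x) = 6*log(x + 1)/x -6*pi*csc(pi*s)/(s - 1)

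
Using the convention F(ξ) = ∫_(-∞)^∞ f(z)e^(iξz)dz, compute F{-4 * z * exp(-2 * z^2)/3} -sqrt(2) * I * sqrt(pi) * ξ * exp(-ξ^2/8)/6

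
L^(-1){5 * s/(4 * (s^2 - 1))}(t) 5 * cosh(t)/4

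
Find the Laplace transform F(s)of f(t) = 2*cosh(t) 2*s/(s^2-1)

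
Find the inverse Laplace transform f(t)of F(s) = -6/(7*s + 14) -6*exp(-2*t)/7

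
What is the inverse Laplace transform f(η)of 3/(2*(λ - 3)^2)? 3*η*exp(3*η)/2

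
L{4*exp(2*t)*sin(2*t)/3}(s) 8/(3*((s - 2)^2 + 4))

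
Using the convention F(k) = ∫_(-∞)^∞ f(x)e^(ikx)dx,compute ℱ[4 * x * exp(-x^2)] 2 * I * sqrt(pi) * k * exp(-k^2/4)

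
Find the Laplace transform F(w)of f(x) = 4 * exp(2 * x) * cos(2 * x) 4 * (w - 2)/((w - 2)^2 + 4)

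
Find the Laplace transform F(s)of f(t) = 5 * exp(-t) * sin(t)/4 5/(4 * ((s + 1)^2 + 1))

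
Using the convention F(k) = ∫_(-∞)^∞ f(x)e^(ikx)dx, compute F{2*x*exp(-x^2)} I*sqrt(pi)*k*exp(-k^2/4)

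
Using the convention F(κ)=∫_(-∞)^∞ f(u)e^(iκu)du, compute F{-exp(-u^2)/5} -sqrt(pi)*exp(-κ^2/4)/5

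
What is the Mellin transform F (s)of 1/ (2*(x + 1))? pi*csc (pi*s)/2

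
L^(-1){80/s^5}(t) 10*t^4/3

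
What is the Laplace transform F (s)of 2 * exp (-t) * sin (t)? 2/ ( (s + 1)^2 + 1)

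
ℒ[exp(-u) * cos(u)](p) (p + 1)/((p + 1)^2 + 1)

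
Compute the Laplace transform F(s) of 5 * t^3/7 30/(7 * s^4) 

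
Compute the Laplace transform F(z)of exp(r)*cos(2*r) (z - 1)/((z - 1)^2 + 4)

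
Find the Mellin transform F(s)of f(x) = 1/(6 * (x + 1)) pi * csc(pi * s)/6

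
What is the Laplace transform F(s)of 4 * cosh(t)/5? 4 * s/(5 * (s^2 - 1))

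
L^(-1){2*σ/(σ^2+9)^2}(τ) τ*sin(3*τ)/3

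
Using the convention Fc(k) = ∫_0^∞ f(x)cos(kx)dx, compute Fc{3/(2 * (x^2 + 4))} 3 * pi * exp(-2 * k)/8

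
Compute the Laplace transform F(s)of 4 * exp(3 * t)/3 4/(3 * (s - 3))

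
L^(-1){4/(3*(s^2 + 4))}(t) 2*sin(2*t)/3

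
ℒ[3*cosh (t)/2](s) 3*s/ (2*(s^2-1))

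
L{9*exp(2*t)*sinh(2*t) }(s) 18/(s*(s - 4) ) 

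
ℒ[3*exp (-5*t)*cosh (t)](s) 3*(s+5)/ ( (s+5)^2 - 1)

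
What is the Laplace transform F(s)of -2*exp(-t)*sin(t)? -2/((s + 1)^2 + 1)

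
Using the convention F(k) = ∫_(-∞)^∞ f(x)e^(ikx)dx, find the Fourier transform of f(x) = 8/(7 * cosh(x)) 8 * pi/(7 * cosh(pi * k/2))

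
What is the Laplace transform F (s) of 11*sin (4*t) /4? 11/ (s^2 + 16) 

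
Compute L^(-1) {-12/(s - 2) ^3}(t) -6*t^2*exp(2*t) 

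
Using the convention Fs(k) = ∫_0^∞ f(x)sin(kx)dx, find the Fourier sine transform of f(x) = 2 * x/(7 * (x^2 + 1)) pi * exp(-k)/7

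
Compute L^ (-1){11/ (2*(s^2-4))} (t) 11*sinh (2*t)/4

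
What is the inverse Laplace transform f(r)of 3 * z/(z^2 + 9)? 3 * cos(3 * r)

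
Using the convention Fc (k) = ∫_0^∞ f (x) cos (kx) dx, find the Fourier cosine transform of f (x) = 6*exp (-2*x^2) 3*sqrt (2)*sqrt (pi)*exp (-k^2/8) /2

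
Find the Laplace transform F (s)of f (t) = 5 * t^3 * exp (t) 30/ (s - 1)^4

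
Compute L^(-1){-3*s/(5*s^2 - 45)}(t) -3*cosh(3*t)/5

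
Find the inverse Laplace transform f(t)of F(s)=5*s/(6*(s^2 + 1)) 5*cos(t)/6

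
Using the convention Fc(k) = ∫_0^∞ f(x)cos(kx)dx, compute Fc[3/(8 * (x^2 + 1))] 3 * pi * exp(-k)/16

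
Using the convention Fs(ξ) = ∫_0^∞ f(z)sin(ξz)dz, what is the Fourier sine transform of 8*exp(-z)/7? 8*ξ/(7*(ξ^2 + 1))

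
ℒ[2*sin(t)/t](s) 2*atan(1/s)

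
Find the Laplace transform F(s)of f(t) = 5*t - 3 5/s^2-3/s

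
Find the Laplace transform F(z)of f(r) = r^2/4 1/(2*z^3)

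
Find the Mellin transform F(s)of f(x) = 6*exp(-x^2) 3*gamma(s/2)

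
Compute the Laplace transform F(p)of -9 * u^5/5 -216/p^6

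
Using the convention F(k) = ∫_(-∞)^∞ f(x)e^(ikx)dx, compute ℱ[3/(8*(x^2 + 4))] 3*pi*exp(-2*Abs(k))/16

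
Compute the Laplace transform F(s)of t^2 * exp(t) 2/(s - 1)^3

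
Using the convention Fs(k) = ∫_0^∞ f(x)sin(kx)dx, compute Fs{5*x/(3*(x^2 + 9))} 5*pi*exp(-3*k)/6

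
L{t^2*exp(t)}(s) 2/(s - 1)^3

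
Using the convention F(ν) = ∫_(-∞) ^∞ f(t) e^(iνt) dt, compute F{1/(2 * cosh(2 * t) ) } pi/(4 * cosh(pi * ν/4) ) 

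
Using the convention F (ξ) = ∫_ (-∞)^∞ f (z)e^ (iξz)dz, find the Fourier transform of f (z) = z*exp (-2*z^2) sqrt (2)*I*sqrt (pi)*ξ*exp (-ξ^2/8)/8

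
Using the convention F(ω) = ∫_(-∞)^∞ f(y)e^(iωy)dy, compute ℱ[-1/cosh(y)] -pi/cosh(pi*ω/2)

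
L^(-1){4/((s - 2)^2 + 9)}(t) 4*exp(2*t)*sin(3*t)/3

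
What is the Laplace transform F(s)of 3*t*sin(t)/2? 3*s/(s^2 + 1)^2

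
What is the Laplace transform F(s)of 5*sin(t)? 5/(s^2 + 1)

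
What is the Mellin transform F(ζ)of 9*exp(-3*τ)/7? 3^(2 - ζ)*gamma(ζ)/7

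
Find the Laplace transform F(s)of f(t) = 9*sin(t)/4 9/(4*(s^2 + 1))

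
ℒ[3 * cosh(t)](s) 3 * s/(s^2 - 1)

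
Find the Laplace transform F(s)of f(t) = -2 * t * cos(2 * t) 2 * (4 - s^2)/(s^2 + 4)^2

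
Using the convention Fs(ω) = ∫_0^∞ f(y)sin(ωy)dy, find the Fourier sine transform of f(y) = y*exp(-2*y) 4*ω/(ω^2 + 4)^2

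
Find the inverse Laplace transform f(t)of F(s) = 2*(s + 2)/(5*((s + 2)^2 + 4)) 2*exp(-2*t)*cos(2*t)/5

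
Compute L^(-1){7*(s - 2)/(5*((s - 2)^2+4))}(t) 7*exp(2*t)*cos(2*t)/5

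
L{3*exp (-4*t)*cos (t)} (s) 3*(s + 4)/ ( (s + 4)^2 + 1)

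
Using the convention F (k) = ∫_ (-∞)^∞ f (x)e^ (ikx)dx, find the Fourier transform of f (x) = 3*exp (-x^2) 3*sqrt (pi)*exp (-k^2/4)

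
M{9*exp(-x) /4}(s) 9*gamma(s) /4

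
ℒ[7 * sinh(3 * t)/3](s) 7/(s^2 - 9)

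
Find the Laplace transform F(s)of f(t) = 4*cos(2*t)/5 4*s/(5*(s^2 + 4))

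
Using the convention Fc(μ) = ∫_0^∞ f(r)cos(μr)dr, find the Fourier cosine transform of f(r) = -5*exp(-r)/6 -5/(6*μ^2 + 6)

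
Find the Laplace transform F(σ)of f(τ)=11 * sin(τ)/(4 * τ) 11 * atan(1/σ)/4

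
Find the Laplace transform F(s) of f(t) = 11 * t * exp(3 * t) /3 11/(3 * (s - 3) ^2) 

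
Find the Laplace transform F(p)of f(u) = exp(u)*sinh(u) 1/(p*(p - 2))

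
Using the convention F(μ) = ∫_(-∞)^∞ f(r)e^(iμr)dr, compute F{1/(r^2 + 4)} pi*exp(-2*Abs(μ))/2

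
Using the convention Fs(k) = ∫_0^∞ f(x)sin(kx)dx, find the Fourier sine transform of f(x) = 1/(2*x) pi/4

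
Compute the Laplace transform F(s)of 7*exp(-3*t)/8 7/(8*(s + 3))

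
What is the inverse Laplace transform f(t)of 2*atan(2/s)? 2*sin(2*t)/t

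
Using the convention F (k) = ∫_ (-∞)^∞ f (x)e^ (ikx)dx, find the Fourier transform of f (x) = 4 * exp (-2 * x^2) 2 * sqrt (2) * sqrt (pi) * exp (-k^2/8)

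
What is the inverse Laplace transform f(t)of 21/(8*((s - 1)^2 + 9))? 7*exp(t)*sin(3*t)/8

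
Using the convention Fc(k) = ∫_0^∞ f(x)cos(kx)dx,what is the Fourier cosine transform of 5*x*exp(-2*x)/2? 5*(4 - k^2)/(2*(k^2+4)^2)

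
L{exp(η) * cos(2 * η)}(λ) (λ - 1)/((λ - 1)^2 + 4)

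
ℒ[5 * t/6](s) 5/(6 * s^2)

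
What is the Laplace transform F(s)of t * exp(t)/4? 1/(4 * (s - 1)^2)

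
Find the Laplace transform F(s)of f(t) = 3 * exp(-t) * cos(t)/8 3 * (s+1)/(8 * ((s+1)^2+1))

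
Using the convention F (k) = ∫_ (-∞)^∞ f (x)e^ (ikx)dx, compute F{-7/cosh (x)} -7 * pi/cosh (pi * k/2)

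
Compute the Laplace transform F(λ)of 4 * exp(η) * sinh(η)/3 4/(3 * λ * (λ - 2))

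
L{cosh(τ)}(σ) σ/(σ^2 - 1)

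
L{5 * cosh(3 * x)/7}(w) 5 * w/(7 * (w^2-9))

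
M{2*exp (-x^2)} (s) gamma (s/2)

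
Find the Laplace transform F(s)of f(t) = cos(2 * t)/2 s/(2 * (s^2 + 4))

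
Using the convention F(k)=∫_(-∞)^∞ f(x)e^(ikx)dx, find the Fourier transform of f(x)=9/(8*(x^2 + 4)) 9*pi*exp(-2*Abs(k))/16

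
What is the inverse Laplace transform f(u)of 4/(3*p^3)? 2*u^2/3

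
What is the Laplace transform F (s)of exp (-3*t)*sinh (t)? 1/ ( (s + 3)^2 - 1)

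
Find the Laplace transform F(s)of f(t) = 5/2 5/(2*s)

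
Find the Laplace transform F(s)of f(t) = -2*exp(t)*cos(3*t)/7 2*(1 - s)/(7*((s - 1)^2+9))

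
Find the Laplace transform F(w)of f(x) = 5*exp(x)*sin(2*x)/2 5/((w - 1)^2+4)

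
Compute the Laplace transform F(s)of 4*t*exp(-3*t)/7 4/(7*(s + 3)^2)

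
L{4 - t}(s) 4/s - 1/s^2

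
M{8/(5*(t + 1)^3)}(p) 4*pi*(p - 2)*(p - 1)/(5*sin(pi*p))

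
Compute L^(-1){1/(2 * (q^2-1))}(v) sinh(v)/2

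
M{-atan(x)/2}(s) pi * sec(pi * s/2)/(4 * s)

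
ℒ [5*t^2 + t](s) 10/s^3 + s^(-2)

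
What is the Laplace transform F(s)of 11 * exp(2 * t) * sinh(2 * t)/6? 11/(3 * s * (s - 4))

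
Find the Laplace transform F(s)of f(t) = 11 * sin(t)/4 11/(4 * (s^2+1))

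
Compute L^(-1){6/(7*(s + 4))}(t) 6*exp(-4*t)/7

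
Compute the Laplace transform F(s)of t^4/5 24/(5*s^5)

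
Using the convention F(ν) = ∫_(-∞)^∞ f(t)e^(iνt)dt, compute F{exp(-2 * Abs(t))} 4/(ν^2 + 4)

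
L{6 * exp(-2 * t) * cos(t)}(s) 6 * (s + 2)/((s + 2)^2 + 1)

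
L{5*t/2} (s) 5/ (2*s^2)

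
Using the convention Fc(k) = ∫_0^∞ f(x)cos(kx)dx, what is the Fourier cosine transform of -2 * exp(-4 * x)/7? -8/(7 * k^2 + 112)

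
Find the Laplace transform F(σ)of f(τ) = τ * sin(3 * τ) 6 * σ/(σ^2+9)^2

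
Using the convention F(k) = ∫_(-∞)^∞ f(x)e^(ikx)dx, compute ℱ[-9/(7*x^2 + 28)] -9*pi*exp(-2*Abs(k))/14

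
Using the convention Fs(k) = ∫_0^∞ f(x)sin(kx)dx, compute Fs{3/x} 3*pi/2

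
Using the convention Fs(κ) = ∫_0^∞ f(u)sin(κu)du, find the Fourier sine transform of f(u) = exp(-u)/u atan(κ)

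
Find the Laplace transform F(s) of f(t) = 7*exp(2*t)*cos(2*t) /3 7*(s - 2) /(3*((s - 2) ^2 + 4) ) 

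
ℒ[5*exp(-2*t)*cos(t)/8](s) 5*(s + 2)/(8*((s + 2)^2 + 1))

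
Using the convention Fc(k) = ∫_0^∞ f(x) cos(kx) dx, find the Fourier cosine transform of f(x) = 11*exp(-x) 11/(k^2+1) 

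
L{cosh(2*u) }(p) p/(p^2 - 4) 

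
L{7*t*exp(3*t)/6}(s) 7/(6*(s - 3)^2)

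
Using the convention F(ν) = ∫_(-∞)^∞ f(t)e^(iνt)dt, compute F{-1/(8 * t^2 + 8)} -pi * exp(-Abs(ν))/8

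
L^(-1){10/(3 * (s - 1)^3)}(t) 5 * t^2 * exp(t)/3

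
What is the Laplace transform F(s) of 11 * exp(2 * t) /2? 11/(2 * (s - 2) ) 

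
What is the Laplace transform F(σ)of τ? σ^(-2)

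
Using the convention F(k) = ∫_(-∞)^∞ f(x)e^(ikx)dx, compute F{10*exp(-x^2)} 10*sqrt(pi)*exp(-k^2/4)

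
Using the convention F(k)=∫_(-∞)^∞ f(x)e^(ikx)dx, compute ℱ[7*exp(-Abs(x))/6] 7/(3*(k^2 + 1))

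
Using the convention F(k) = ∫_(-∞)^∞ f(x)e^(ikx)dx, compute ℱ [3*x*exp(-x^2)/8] 3*I*sqrt(pi)*k*exp(-k^2/4)/16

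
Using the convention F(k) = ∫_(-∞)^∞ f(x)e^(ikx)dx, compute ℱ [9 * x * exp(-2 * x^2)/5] 9 * sqrt(2) * I * sqrt(pi) * k * exp(-k^2/8)/40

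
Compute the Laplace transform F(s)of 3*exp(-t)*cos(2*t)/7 3*(s+1)/(7*((s+1)^2+4))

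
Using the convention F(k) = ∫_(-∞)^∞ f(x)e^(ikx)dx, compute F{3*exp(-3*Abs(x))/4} 9/(2*(k^2 + 9))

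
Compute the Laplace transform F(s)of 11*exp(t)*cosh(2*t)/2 11*(s - 1)/(2*((s - 1)^2 - 4))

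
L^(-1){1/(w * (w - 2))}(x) exp(x) * sinh(x)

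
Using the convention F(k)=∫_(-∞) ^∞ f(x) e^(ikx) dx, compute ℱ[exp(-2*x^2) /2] sqrt(2)*sqrt(pi)*exp(-k^2/8) /4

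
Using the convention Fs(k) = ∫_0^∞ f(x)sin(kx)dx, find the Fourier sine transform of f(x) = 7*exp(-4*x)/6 7*k/(6*(k^2+16))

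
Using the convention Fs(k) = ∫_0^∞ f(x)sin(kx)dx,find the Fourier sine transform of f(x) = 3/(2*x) 3*pi/4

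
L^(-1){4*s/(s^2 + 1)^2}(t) 2*t*sin(t)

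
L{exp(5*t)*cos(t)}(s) (s - 5)/((s - 5)^2 + 1)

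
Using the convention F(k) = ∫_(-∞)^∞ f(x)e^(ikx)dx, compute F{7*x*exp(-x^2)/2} 7*I*sqrt(pi)*k*exp(-k^2/4)/4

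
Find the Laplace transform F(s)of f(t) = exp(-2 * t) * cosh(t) (s+2)/((s+2)^2 - 1)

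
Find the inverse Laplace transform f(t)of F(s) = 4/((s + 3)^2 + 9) 4*exp(-3*t)*sin(3*t)/3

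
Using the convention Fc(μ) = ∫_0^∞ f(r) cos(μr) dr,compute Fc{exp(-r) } 1/(μ^2 + 1) 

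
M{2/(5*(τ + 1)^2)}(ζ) -2*pi*(ζ - 1)/(5*sin(pi*ζ))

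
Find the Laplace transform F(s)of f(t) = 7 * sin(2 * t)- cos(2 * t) 14/(s^2+4)- s/(s^2+4)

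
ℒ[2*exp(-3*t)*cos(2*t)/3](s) 2*(s + 3)/(3*((s + 3)^2 + 4))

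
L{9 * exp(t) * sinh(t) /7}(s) 9/(7 * s * (s - 2) ) 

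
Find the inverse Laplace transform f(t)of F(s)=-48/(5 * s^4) -8 * t^3/5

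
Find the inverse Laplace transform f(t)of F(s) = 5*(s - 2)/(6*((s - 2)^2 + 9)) 5*exp(2*t)*cos(3*t)/6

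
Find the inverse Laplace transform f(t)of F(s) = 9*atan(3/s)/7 9*sin(3*t)/(7*t)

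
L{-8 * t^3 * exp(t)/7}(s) -48/(7 * (s - 1)^4)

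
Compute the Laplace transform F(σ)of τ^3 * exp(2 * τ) 6/(σ - 2)^4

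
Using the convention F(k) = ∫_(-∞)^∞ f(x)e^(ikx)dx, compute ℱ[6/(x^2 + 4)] 3*pi*exp(-2*Abs(k))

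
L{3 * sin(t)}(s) 3/(s^2 + 1)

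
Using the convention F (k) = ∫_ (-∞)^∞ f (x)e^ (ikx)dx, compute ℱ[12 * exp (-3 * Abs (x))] 72/ (k^2+9)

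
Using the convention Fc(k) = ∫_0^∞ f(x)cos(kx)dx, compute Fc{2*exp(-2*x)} 4/(k^2 + 4)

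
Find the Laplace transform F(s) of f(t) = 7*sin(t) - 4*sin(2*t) 7/(s^2 + 1) - 8/(s^2 + 4) 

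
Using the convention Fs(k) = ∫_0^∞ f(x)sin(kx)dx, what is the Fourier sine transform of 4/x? 2 * pi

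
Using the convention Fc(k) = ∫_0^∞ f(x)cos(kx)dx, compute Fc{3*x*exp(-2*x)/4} 3*(4 - k^2)/(4*(k^2+4)^2)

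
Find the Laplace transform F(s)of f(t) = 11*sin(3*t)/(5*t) 11*atan(3/s)/5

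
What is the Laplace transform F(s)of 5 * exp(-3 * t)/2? 5/(2 * (s + 3))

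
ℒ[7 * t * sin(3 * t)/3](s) 14 * s/(s^2 + 9)^2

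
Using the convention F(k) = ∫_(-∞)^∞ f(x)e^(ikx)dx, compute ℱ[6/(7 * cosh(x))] 6 * pi/(7 * cosh(pi * k/2))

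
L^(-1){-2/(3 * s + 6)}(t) -2 * exp(-2 * t)/3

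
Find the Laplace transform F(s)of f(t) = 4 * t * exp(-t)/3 4/(3 * (s + 1)^2)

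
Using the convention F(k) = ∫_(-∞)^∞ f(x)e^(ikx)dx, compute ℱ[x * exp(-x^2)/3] I * sqrt(pi) * k * exp(-k^2/4)/6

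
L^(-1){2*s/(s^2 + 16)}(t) 2*cos(4*t)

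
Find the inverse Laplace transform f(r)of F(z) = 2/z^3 r^2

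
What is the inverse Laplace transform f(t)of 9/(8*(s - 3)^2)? 9*t*exp(3*t)/8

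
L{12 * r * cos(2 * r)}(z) 12 * (z^2 - 4)/(z^2 + 4)^2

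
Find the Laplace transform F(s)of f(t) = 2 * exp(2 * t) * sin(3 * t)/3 2/((s - 2)^2 + 9)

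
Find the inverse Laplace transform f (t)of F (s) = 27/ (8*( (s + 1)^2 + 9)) 9*exp (-t)*sin (3*t)/8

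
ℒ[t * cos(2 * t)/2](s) (s^2 - 4)/(2 * (s^2 + 4)^2)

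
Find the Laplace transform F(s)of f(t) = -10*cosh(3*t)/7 -10*s/(7*s^2 - 63)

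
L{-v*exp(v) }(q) -1/(q - 1) ^2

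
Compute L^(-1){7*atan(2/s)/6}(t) 7*sin(2*t)/(6*t)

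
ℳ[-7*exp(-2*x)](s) -7*gamma(s)/2^s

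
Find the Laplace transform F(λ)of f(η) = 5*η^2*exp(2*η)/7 10/(7*(λ - 2)^3)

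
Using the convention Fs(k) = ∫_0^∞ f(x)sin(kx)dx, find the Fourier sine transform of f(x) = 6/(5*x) 3*pi/5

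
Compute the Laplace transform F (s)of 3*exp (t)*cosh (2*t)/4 3*(s - 1)/ (4*( (s - 1)^2-4))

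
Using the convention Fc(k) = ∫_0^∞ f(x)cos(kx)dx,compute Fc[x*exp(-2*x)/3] (4 - k^2)/(3*(k^2 + 4)^2)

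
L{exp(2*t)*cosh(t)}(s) (s - 2)/((s - 2)^2 - 1)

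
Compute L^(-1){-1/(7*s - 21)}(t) -exp(3*t)/7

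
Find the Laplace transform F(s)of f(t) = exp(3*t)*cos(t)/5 (s - 3)/(5*((s - 3)^2 + 1))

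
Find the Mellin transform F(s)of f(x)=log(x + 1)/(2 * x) -pi * csc(pi * s)/(2 * s - 2)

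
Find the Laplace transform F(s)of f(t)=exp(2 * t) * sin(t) 1/((s - 2)^2 + 1)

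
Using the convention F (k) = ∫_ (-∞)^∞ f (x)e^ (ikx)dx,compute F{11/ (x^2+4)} 11*pi*exp (-2*Abs (k))/2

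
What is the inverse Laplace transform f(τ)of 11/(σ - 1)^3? 11*τ^2*exp(τ)/2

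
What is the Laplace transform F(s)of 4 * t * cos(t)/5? 4 * (s^2 - 1)/(5 * (s^2 + 1)^2)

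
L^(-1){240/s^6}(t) 2 * t^5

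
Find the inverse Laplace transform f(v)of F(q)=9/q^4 3 * v^3/2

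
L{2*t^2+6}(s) 6/s+4/s^3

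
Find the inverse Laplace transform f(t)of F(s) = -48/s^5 -2 * t^4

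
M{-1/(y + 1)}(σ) -pi*csc(pi*σ)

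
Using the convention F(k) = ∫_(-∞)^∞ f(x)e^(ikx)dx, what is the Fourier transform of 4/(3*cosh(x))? 4*pi/(3*cosh(pi*k/2))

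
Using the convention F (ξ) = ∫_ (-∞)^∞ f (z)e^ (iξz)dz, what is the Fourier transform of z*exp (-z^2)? I*sqrt (pi)*ξ*exp (-ξ^2/4)/2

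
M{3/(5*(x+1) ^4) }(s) gamma(s)*gamma(4 - s) /10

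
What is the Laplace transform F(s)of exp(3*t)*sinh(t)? 1/((s - 3)^2 - 1)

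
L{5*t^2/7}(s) 10/(7*s^3)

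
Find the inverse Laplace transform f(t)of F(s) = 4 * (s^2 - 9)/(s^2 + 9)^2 4 * t * cos(3 * t)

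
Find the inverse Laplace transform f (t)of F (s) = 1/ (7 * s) 1/7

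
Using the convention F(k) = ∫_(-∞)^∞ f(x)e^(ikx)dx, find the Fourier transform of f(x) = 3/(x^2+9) pi * exp(-3 * Abs(k))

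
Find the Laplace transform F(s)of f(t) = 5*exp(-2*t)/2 5/(2*(s + 2))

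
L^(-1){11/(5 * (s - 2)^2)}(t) 11 * t * exp(2 * t)/5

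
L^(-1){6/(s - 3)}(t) 6*exp(3*t)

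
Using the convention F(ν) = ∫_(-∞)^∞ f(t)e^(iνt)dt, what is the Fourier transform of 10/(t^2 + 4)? 5 * pi * exp(-2 * Abs(ν))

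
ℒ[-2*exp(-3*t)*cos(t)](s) 2*(-s - 3) /((s+3) ^2+1) 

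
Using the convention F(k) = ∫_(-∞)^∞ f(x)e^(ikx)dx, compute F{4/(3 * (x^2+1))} 4 * pi * exp(-Abs(k))/3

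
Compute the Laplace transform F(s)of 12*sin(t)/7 12/(7*(s^2 + 1))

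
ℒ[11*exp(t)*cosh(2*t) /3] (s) 11*(s - 1) /(3*((s - 1) ^2 - 4) ) 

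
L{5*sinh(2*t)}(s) 10/(s^2 - 4)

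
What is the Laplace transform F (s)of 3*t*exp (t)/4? 3/ (4*(s - 1)^2)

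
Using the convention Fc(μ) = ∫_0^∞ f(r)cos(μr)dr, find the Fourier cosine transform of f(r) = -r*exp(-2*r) (μ^2 - 4)/(μ^2 + 4)^2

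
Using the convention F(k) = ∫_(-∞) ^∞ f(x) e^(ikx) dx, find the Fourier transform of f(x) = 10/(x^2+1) 10 * pi * exp(-Abs(k) ) 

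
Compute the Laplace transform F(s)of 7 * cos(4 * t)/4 7 * s/(4 * (s^2 + 16))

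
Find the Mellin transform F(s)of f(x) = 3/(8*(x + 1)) 3*pi*csc(pi*s)/8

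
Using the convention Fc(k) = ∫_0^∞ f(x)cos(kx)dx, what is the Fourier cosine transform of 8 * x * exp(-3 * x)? 8 * (9 - k^2)/(k^2 + 9)^2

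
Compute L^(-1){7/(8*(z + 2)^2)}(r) 7*r*exp(-2*r)/8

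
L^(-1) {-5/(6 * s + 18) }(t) -5 * exp(-3 * t) /6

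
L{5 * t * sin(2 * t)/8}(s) 5 * s/(2 * (s^2 + 4)^2)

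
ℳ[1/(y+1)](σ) pi * csc(pi * σ) 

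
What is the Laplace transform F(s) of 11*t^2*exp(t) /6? 11/(3*(s - 1) ^3) 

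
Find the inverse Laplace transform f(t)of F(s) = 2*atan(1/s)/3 2*sin(t)/(3*t)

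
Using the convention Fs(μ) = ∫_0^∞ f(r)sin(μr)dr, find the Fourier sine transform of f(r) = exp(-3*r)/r atan(μ/3)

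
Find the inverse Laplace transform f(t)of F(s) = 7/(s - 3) 7 * exp(3 * t)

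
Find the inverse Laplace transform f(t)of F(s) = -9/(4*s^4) -3*t^3/8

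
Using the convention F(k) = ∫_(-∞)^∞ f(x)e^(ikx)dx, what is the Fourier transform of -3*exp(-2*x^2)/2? -3*sqrt(2)*sqrt(pi)*exp(-k^2/8)/4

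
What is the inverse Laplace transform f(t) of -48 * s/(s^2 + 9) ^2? -8 * t * sin(3 * t) 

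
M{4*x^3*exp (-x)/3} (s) 4*gamma (s + 3)/3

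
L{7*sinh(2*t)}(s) 14/(s^2 - 4)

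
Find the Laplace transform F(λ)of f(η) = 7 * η 7/λ^2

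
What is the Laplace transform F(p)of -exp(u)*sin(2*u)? -2/((p - 1)^2 + 4)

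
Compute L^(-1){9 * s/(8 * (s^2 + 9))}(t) 9 * cos(3 * t)/8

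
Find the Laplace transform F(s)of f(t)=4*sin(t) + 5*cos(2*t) 5*s/(s^2 + 4) + 4/(s^2 + 1)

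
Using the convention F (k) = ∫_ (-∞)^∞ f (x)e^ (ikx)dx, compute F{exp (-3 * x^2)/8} sqrt (3) * sqrt (pi) * exp (-k^2/12)/24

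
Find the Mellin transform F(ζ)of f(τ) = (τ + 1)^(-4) gamma(ζ)*gamma(4 - ζ)/6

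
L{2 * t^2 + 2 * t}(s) 4/s^3 + 2/s^2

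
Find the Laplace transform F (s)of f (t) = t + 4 s^ (-2) + 4/s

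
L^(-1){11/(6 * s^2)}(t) 11 * t/6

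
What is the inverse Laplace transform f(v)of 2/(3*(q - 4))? 2*exp(4*v)/3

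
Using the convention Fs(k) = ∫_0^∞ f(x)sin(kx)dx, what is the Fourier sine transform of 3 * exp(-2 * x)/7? 3 * k/(7 * (k^2 + 4))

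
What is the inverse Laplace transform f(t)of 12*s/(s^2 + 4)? 12*cos(2*t)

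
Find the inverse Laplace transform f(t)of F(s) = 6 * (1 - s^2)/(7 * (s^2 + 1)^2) -6 * t * cos(t)/7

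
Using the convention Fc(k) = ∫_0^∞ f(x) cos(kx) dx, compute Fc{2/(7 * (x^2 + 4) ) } pi * exp(-2 * k) /14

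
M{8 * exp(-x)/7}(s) 8 * gamma(s)/7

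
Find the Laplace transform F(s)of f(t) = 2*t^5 240/s^6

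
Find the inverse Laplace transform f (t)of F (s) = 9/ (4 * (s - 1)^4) 3 * t^3 * exp (t)/8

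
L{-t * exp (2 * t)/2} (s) -1/ (2 * (s - 2)^2)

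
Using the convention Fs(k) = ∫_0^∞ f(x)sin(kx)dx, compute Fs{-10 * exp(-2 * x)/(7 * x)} -10 * atan(k/2)/7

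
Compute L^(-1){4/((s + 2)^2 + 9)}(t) 4*exp(-2*t)*sin(3*t)/3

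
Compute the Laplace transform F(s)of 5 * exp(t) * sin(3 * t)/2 15/(2 * ((s - 1)^2 + 9))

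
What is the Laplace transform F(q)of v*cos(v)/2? (q^2-1)/(2*(q^2 + 1)^2)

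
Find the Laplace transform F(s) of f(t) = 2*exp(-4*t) 2/(s + 4) 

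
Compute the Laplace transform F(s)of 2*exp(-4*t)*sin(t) 2/((s + 4)^2 + 1)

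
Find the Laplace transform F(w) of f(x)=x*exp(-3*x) (w + 3) ^(-2) 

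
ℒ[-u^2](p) -2/p^3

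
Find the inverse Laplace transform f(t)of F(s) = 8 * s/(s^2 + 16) 8 * cos(4 * t)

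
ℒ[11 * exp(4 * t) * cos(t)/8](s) 11 * (s - 4)/(8 * ((s - 4)^2+1))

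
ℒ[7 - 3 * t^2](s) 7/s - 6/s^3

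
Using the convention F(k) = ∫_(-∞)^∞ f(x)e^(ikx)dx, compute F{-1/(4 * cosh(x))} -pi/(4 * cosh(pi * k/2))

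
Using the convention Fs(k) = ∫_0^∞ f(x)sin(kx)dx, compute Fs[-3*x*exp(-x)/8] -3*k/(4*(k^2 + 1)^2)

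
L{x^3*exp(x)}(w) 6/(w - 1)^4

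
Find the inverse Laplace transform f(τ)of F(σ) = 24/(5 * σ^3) 12 * τ^2/5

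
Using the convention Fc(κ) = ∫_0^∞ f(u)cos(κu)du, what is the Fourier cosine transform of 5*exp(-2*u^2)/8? 5*sqrt(2)*sqrt(pi)*exp(-κ^2/8)/32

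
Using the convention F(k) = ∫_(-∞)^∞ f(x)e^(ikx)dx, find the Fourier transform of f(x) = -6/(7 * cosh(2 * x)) -3 * pi/(7 * cosh(pi * k/4))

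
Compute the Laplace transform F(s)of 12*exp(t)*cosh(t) 12*(s - 1)/(s*(s - 2))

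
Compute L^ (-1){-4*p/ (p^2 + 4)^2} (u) -u*sin (2*u)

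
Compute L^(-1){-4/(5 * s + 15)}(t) -4 * exp(-3 * t)/5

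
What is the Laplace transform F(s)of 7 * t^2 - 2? 14/s^3 - 2/s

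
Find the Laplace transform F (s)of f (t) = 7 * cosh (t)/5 7 * s/ (5 * (s^2 - 1))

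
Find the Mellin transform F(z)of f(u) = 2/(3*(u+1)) 2*pi*csc(pi*z)/3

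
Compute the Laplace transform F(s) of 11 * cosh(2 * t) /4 11 * s/(4 * (s^2 - 4) ) 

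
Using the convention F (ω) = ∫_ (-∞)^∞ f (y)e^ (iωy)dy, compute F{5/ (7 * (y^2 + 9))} 5 * pi * exp (-3 * Abs (ω))/21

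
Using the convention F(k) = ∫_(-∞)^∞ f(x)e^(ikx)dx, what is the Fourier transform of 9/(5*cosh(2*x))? 9*pi/(10*cosh(pi*k/4))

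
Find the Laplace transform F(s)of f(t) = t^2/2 s^(-3)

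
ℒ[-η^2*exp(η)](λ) -2/(λ - 1)^3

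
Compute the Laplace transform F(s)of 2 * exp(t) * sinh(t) 2/(s * (s - 2))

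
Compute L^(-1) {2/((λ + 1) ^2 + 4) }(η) exp(-η) * sin(2 * η) 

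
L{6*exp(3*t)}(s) 6/(s - 3)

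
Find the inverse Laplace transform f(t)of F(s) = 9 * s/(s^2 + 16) 9 * cos(4 * t)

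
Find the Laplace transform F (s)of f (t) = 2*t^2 4/s^3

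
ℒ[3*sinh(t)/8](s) 3/(8*(s^2 - 1))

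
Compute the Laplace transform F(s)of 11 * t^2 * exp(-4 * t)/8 11/(4 * (s + 4)^3)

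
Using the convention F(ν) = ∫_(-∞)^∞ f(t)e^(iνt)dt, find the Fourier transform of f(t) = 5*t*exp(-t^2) 5*I*sqrt(pi)*ν*exp(-ν^2/4)/2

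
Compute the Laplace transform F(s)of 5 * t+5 5/s^2+5/s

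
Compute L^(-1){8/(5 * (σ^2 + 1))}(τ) 8 * sin(τ)/5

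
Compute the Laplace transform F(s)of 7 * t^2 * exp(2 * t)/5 14/(5 * (s - 2)^3)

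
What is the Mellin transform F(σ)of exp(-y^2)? gamma(σ/2)/2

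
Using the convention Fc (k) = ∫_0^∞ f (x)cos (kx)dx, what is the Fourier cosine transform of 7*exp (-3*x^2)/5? 7*sqrt (3)*sqrt (pi)*exp (-k^2/12)/30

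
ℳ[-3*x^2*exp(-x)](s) -3*gamma(s + 2)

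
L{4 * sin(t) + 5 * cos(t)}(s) 4/(s^2 + 1) + 5 * s/(s^2 + 1)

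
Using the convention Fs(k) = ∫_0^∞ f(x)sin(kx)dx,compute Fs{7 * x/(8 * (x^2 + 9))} 7 * pi * exp(-3 * k)/16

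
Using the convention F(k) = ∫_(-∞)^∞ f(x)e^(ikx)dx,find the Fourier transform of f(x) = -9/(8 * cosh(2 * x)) -9 * pi/(16 * cosh(pi * k/4))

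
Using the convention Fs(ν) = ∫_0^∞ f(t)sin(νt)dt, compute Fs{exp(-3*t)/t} atan(ν/3)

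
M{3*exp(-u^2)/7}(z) 3*gamma(z/2)/14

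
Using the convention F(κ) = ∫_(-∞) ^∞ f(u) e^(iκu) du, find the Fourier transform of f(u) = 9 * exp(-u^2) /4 9 * sqrt(pi) * exp(-κ^2/4) /4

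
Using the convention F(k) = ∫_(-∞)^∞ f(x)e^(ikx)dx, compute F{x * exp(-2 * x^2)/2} sqrt(2) * I * sqrt(pi) * k * exp(-k^2/8)/16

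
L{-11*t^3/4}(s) -33/(2*s^4)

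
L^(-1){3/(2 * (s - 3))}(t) 3 * exp(3 * t)/2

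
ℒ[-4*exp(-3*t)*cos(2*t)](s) 4*(-s - 3)/((s + 3)^2 + 4)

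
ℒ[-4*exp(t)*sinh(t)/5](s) -4/(5*s*(s - 2))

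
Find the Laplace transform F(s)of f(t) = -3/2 -3/(2*s)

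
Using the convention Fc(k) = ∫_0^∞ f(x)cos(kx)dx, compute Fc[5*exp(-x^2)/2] 5*sqrt(pi)*exp(-k^2/4)/4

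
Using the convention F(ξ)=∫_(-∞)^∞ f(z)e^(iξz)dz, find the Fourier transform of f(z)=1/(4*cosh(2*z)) pi/(8*cosh(pi*ξ/4))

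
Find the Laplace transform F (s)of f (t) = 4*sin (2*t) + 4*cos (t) 4*s/ (s^2 + 1) + 8/ (s^2 + 4)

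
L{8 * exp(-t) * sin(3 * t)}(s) 24/((s + 1)^2 + 9)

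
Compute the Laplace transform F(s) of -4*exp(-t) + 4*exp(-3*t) 4/(s + 3) - 4/(s + 1) 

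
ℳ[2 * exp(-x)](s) 2 * gamma(s) 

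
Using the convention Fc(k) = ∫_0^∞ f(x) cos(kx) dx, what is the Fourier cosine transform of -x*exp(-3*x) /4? (k^2 - 9) /(4*(k^2 + 9) ^2) 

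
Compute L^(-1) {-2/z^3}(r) -r^2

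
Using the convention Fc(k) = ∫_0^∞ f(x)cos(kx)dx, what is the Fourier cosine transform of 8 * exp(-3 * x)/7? 24/(7 * (k^2 + 9))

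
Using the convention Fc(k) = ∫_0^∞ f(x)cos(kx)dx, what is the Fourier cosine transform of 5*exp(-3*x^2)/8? 5*sqrt(3)*sqrt(pi)*exp(-k^2/12)/48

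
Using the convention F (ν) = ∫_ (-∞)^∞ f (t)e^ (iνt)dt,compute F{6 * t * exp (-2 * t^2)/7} 3 * sqrt (2) * I * sqrt (pi) * ν * exp (-ν^2/8)/28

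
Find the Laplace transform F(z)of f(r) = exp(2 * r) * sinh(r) 1/((z - 2)^2 - 1)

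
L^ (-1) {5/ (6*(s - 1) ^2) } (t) 5*t*exp (t) /6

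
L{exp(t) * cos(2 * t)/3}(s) (s - 1)/(3 * ((s - 1)^2 + 4))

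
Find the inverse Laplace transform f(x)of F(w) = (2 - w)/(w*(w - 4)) -exp(2*x)*cosh(2*x)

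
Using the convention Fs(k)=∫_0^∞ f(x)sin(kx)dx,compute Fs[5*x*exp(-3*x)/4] 15*k/(2*(k^2 + 9)^2)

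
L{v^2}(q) 2/q^3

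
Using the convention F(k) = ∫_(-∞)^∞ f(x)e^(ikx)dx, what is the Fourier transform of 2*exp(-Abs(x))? 4/(k^2 + 1)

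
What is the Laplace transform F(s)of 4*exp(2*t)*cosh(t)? 4*(s - 2)/((s - 2)^2 - 1)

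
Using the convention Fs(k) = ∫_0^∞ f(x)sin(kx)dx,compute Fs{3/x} 3*pi/2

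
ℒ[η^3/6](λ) λ^(-4)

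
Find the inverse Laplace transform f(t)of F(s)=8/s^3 4 * t^2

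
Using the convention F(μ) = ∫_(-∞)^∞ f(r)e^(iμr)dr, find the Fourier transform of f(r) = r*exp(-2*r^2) sqrt(2)*I*sqrt(pi)*μ*exp(-μ^2/8)/8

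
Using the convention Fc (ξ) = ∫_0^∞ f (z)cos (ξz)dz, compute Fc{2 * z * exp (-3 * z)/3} 2 * (9 - ξ^2)/ (3 * (ξ^2+9)^2)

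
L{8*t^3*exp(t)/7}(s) 48/(7*(s - 1)^4)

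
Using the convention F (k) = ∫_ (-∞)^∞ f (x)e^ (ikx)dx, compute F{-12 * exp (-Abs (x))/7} -24/ (7 * k^2+7)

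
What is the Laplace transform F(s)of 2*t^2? 4/s^3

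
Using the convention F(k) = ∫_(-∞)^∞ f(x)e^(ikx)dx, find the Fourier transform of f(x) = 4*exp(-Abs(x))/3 8/(3*(k^2 + 1))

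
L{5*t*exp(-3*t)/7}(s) 5/(7*(s + 3)^2)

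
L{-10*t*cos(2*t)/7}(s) 10*(4 - s^2)/(7*(s^2 + 4)^2)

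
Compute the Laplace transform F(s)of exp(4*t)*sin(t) 1/((s - 4)^2+1)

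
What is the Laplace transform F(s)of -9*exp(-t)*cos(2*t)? 9*(-s - 1)/((s+1)^2+4)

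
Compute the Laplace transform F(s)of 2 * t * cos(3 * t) 2 * (s^2 - 9)/(s^2 + 9)^2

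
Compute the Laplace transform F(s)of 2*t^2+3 4/s^3+3/s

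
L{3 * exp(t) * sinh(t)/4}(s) 3/(4 * s * (s - 2))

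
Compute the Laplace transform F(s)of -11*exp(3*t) -11/(s - 3)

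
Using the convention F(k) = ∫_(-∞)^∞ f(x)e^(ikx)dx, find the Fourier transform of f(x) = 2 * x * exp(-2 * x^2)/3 sqrt(2) * I * sqrt(pi) * k * exp(-k^2/8)/12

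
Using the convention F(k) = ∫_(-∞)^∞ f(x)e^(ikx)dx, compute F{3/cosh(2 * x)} 3 * pi/(2 * cosh(pi * k/4))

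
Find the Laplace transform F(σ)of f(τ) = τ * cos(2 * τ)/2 (σ^2 - 4)/(2 * (σ^2 + 4)^2)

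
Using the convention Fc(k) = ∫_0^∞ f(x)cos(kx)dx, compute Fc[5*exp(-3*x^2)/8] 5*sqrt(3)*sqrt(pi)*exp(-k^2/12)/48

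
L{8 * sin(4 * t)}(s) 32/(s^2 + 16)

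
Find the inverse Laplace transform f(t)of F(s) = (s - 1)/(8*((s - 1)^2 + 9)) exp(t)*cos(3*t)/8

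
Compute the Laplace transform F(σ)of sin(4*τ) 4/(σ^2+16)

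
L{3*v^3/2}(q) 9/q^4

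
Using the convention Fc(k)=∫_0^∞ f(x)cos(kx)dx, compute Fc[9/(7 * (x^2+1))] 9 * pi * exp(-k)/14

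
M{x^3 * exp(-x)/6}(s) gamma(s + 3)/6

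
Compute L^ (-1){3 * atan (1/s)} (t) 3 * sin (t)/t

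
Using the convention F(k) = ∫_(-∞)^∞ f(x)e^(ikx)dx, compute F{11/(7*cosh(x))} 11*pi/(7*cosh(pi*k/2))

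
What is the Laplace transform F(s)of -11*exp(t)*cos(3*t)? 11*(1 - s)/((s - 1)^2 + 9)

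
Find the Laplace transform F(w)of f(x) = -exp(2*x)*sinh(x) -1/((w - 2)^2-1)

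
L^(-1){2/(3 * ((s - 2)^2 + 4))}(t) exp(2 * t) * sin(2 * t)/3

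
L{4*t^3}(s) 24/s^4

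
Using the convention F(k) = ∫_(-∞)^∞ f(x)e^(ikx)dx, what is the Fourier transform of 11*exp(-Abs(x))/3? 22/(3*(k^2 + 1))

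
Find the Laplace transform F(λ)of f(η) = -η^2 -2/λ^3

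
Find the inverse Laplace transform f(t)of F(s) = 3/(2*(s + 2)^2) 3*t*exp(-2*t)/2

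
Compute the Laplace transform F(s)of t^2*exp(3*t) 2/(s - 3)^3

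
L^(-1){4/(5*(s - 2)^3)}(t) 2*t^2*exp(2*t)/5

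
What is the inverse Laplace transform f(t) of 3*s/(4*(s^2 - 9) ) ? 3*cosh(3*t) /4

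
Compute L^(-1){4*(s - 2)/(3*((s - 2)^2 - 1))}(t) 4*exp(2*t)*cosh(t)/3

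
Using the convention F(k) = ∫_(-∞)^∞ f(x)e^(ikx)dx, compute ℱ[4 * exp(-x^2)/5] 4 * sqrt(pi) * exp(-k^2/4)/5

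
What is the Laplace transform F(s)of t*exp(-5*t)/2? 1/(2*(s + 5)^2)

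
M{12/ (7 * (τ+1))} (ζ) 12 * pi * csc (pi * ζ)/7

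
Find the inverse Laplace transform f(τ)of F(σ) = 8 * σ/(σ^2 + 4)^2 2 * τ * sin(2 * τ)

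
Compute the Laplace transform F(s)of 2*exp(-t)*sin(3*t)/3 2/((s + 1)^2 + 9)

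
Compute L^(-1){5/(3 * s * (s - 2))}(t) 5 * exp(t) * sinh(t)/3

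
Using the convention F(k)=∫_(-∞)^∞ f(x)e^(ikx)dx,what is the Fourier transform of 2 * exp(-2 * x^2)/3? sqrt(2) * sqrt(pi) * exp(-k^2/8)/3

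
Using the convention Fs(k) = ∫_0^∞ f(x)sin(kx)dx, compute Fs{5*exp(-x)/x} 5*atan(k)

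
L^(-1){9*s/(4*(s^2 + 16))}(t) 9*cos(4*t)/4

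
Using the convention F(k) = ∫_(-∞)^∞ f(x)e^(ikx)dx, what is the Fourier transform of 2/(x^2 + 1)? 2 * pi * exp(-Abs(k))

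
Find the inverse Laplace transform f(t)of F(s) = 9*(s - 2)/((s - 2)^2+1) 9*exp(2*t)*cos(t)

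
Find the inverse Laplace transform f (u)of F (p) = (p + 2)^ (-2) u*exp (-2*u)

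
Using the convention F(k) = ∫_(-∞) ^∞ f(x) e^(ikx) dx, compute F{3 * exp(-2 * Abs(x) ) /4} 3/(k^2+4) 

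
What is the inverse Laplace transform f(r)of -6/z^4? -r^3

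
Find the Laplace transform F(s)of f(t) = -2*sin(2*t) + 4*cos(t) 4*s/(s^2 + 1) - 4/(s^2 + 4)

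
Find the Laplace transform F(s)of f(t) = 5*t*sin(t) 10*s/(s^2 + 1)^2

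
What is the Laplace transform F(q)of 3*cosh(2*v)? 3*q/(q^2 - 4)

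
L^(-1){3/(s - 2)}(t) 3 * exp(2 * t)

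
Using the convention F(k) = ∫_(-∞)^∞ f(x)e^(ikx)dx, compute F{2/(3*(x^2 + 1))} 2*pi*exp(-Abs(k))/3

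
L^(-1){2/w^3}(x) x^2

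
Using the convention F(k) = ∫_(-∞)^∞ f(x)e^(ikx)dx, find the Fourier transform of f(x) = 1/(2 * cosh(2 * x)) pi/(4 * cosh(pi * k/4))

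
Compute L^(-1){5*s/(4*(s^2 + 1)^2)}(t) 5*t*sin(t)/8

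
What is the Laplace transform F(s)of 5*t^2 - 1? 10/s^3 - 1/s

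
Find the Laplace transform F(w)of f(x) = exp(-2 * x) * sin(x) 1/((w + 2)^2 + 1)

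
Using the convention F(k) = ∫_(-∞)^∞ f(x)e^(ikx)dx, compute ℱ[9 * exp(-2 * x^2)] 9 * sqrt(2) * sqrt(pi) * exp(-k^2/8)/2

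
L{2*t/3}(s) 2/(3*s^2)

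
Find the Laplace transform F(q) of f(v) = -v -1/q^2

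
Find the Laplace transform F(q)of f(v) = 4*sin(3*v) 12/(q^2 + 9)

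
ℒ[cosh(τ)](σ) σ/(σ^2 - 1)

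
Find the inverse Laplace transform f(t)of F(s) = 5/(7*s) 5/7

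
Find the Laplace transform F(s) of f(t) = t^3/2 3/s^4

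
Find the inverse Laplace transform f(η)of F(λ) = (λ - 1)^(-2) η * exp(η)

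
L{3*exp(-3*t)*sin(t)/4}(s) 3/(4*((s + 3)^2 + 1))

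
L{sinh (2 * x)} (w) 2/ (w^2 - 4)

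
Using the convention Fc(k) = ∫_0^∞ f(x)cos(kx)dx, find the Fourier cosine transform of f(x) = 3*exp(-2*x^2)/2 3*sqrt(2)*sqrt(pi)*exp(-k^2/8)/8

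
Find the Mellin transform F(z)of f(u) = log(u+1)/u -pi * csc(pi * z)/(z - 1)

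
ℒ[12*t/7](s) 12/(7*s^2)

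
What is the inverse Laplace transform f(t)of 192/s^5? 8 * t^4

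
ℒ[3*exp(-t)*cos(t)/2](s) 3*(s+1)/(2*((s+1)^2+1))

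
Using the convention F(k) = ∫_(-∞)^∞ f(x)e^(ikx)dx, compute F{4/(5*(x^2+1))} 4*pi*exp(-Abs(k))/5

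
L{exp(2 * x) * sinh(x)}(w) 1/((w - 2)^2 - 1)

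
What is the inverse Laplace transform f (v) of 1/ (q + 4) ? exp (-4 * v) 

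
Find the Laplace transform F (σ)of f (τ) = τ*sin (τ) 2*σ/ (σ^2 + 1)^2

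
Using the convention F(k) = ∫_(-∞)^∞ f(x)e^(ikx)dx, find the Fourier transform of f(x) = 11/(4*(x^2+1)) 11*pi*exp(-Abs(k))/4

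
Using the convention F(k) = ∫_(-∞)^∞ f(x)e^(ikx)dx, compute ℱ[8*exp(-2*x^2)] 4*sqrt(2)*sqrt(pi)*exp(-k^2/8)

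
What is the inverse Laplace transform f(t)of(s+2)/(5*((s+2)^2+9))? exp(-2*t)*cos(3*t)/5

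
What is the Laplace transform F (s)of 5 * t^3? 30/s^4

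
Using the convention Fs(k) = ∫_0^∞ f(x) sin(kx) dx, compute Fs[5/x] 5 * pi/2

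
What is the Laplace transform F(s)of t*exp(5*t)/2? 1/(2*(s - 5)^2)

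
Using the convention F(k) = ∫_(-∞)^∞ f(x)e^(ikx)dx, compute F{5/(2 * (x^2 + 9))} 5 * pi * exp(-3 * Abs(k))/6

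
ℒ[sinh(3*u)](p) 3/(p^2-9)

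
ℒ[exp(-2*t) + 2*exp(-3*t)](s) 2/(s + 3) + 1/(s + 2)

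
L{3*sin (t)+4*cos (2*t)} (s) 3/ (s^2+1)+4*s/ (s^2+4)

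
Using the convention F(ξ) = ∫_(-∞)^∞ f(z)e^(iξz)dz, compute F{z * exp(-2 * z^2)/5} sqrt(2) * I * sqrt(pi) * ξ * exp(-ξ^2/8)/40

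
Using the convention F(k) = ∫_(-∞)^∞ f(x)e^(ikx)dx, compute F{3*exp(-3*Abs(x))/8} 9/(4*(k^2 + 9))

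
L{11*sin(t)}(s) 11/(s^2 + 1)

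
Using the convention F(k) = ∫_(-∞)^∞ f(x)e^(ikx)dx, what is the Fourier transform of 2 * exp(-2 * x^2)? sqrt(2) * sqrt(pi) * exp(-k^2/8)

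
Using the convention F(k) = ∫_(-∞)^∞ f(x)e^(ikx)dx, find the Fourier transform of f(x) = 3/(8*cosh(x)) 3*pi/(8*cosh(pi*k/2))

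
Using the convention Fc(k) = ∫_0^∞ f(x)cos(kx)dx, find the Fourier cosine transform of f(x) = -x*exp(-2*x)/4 (k^2 - 4)/(4*(k^2 + 4)^2)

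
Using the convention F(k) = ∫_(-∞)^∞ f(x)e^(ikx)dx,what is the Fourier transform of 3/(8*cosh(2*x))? 3*pi/(16*cosh(pi*k/4))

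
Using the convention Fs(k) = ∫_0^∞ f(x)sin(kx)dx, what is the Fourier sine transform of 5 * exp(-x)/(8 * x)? 5 * atan(k)/8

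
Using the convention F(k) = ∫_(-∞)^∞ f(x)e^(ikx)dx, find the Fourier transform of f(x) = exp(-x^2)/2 sqrt(pi)*exp(-k^2/4)/2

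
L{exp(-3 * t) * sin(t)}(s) 1/((s + 3)^2 + 1)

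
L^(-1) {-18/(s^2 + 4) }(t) -9 * sin(2 * t) 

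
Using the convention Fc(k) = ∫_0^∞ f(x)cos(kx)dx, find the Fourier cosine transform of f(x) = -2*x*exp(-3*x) 2*(k^2 - 9)/(k^2+9)^2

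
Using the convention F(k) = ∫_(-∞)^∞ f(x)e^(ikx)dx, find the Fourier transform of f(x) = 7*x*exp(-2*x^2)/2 7*sqrt(2)*I*sqrt(pi)*k*exp(-k^2/8)/16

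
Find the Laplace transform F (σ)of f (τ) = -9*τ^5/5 -216/σ^6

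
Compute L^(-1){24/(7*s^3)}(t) 12*t^2/7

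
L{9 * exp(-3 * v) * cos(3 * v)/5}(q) 9 * (q+3)/(5 * ((q+3)^2+9))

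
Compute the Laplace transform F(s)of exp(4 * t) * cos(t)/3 (s - 4)/(3 * ((s - 4)^2+1))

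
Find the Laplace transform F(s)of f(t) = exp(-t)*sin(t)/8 1/(8*((s + 1)^2 + 1))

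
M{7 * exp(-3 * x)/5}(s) 7 * gamma(s)/(5 * 3^s)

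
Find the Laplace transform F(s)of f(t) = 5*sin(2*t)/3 10/(3*(s^2+4))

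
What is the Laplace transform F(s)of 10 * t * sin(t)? 20 * s/(s^2 + 1)^2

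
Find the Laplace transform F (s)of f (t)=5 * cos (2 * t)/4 5 * s/ (4 * (s^2+4))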